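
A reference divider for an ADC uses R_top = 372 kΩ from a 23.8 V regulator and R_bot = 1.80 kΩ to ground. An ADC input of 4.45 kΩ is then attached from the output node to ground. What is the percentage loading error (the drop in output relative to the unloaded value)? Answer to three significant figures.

28.7 %

Unloaded V = 23.8 × 1.80/373.8 = 0.1146 V.
Loaded: R_bot‖R_L = 1.282 kΩ, giving V = 23.8 × 1.282/373.3 = 0.08171 V.
Drop = (0.1146 − 0.08171) / 0.1146 = 28.7 %.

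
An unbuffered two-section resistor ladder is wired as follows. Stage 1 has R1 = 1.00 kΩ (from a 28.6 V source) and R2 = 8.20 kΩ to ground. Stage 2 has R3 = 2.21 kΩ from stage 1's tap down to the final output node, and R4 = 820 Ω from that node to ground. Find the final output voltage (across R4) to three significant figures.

V_out ≈ 5.33 V

Stage 2 presents R3+R4 = 3030 Ω as a load on stage 1's tap.
Stage 1's lower leg becomes R2‖(R3+R4) = 2212 Ω, so V_mid = 28.6 × 2212/3212 = 19.70 V.
Stage 2 is itself unloaded: V_out = V_mid × R4/(R3+R4) = 19.70 × 820/3030 = 5.33 V.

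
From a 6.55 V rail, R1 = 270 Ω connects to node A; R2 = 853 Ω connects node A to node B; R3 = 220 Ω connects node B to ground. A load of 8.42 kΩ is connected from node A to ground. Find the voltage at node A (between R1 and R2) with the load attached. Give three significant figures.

V ≈ 5.10 V

Below node A the series string R2+R3 = 1073 Ω sits in parallel with the 8420 Ω load: 951.7 Ω.
V_A = 6.55 × 951.7/(270 + 951.7) = 5.10 V.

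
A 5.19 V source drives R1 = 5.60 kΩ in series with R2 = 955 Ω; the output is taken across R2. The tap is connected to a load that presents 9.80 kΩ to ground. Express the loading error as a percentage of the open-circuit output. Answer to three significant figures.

7.69 %

The divider's output (Thévenin) resistance is R1‖R2 = 815.9 Ω.
Fractional drop under load = R_th/(R_th + R_L) = 815.9 / (815.9 + 9800) = 0.07685.
So the output falls by 7.69 %.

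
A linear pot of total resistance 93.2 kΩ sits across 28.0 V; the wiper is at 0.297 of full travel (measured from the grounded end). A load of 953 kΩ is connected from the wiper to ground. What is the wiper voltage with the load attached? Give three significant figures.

V ≈ 8.15 V

The wiper splits the pot into (1−α)R = 65.52 kΩ above and αR = 27.68 kΩ below.
Lower section ‖ load = 26.90 kΩ.
V_wiper = 28.0 × 26.90/(65.52 + 26.90) = 8.15 V.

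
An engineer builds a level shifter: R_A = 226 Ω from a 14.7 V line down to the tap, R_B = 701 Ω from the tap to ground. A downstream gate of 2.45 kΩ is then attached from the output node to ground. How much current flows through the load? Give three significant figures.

I_L ≈ 4.24 mA

R_B‖R_L = 545.0 Ω; V_out = 14.7 × 545.0/771.0 = 10.39 V.
I_L = V_out / R_L = 10.39 / 2.45 kΩ = 4.24 mA.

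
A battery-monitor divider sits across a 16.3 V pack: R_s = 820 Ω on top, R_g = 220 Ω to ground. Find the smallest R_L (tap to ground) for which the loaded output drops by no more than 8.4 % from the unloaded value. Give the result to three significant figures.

R_L(min) ≈ 1.89 kΩ

Output resistance R_th = R_s‖R_g = (820 × 220)/1040 = 173.5 Ω.
The fractional drop is R_th/(R_th + R_L); requiring this ≤ 0.0840 gives R_L ≥ R_th(1/0.0840 − 1) = 173.5 × 10.90 = 1.89 kΩ.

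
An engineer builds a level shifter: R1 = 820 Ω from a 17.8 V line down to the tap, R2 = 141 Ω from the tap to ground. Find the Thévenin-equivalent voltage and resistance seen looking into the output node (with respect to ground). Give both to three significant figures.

V_th is the open-circuit tap voltage: 17.8 × 141/(820 + 141) = 2.61 V.
With the supply zeroed, R1 and R2 appear in parallel from the tap: R_th = R1‖R2 = (820 × 141)/961.0 = 120 Ω.

V_th = 2.61 V, R_th = 120 Ω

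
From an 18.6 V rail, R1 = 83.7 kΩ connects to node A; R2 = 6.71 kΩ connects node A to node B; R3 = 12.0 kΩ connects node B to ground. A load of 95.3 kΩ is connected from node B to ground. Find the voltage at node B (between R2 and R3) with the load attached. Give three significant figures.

At node B, R3 is in parallel with the load: R3‖R_L = 10.66 kΩ.
Below node A the resistance is R2 + (R3‖R_L) = 17.37 kΩ, so V_A = 18.6 × 17.37/101.1 = 3.196 V.
Then V_B = V_A × (R3‖R_L)/(R2 + R3‖R_L) = 3.196 × 10.66/17.37 = 1.96 V.

V ≈ 1.96 V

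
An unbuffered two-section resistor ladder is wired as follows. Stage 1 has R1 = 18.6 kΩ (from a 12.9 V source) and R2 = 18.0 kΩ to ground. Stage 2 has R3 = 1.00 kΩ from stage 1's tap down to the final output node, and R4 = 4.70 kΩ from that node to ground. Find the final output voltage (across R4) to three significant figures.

Stage 2 presents R3+R4 = 5.700 kΩ as a load on stage 1's tap.
Stage 1's lower leg becomes R2‖(R3+R4) = 4.329 kΩ, so V_mid = 12.9 × 4.329/22.93 = 2.436 V.
Stage 2 is itself unloaded: V_out = V_mid × R4/(R3+R4) = 2.436 × 4.70/5.700 = 2.01 V.

V_out ≈ 2.01 V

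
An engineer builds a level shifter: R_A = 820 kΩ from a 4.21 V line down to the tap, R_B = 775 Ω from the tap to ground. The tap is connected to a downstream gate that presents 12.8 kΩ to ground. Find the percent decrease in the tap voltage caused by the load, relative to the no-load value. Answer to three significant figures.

The divider's output (Thévenin) resistance is R_A‖R_B = 774.3 Ω.
Fractional drop under load = R_th/(R_th + R_L) = 774.3 / (774.3 + 12800) = 0.05704.
So the output falls by 5.70 %.

5.70 %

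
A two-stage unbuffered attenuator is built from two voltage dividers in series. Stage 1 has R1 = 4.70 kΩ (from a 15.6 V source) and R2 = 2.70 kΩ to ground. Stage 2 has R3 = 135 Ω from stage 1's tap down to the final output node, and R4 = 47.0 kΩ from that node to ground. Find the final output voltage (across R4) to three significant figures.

Stage 2 presents R3+R4 = 47140 Ω as a load on stage 1's tap.
Stage 1's lower leg becomes R2‖(R3+R4) = 2554 Ω, so V_mid = 15.6 × 2554/7254 = 5.492 V.
Stage 2 is itself unloaded: V_out = V_mid × R4/(R3+R4) = 5.492 × 47000/47140 = 5.48 V.

V_out ≈ 5.48 V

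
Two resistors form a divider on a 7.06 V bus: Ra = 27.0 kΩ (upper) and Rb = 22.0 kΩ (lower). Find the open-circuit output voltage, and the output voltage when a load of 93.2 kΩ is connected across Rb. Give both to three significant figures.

Unloaded: 3.17 V; loaded: 2.80 V

Open-circuit: V = 7.06 × 22.0/(27.0 + 22.0) = 3.17 V.
With the load, Rb becomes Rb‖R_L = 17.80 kΩ, so V = 7.06 × 17.80/44.80 = 2.80 V.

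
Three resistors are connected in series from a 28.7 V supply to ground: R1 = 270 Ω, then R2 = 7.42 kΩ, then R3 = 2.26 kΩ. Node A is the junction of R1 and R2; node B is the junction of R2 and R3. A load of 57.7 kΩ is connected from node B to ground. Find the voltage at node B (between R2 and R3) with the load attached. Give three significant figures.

At node B, R3 is in parallel with the load: R3‖R_L = 2175 Ω.
Below node A the resistance is R2 + (R3‖R_L) = 9595 Ω, so V_A = 28.7 × 9595/9865 = 27.91 V.
Then V_B = V_A × (R3‖R_L)/(R2 + R3‖R_L) = 27.91 × 2175/9595 = 6.33 V.

V ≈ 6.33 V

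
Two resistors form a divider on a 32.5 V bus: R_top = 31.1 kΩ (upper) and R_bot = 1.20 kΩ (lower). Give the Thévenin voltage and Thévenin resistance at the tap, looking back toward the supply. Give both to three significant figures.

V_th is the open-circuit tap voltage: 32.5 × 1.20/(31.1 + 1.20) = 1.21 V.
With the supply zeroed, R_top and R_bot appear in parallel from the tap: R_th = R_top‖R_bot = (31.1 × 1.20)/32.30 = 1.16 kΩ.

V_th = 1.21 V, R_th = 1.16 kΩ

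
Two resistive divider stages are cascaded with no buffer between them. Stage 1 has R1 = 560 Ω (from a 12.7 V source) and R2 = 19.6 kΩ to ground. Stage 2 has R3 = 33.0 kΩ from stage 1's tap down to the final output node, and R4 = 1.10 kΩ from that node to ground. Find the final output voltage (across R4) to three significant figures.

Stage 2 presents R3+R4 = 34100 Ω as a load on stage 1's tap.
Stage 1's lower leg becomes R2‖(R3+R4) = 12450 Ω, so V_mid = 12.7 × 12450/13010 = 12.15 V.
Stage 2 is itself unloaded: V_out = V_mid × R4/(R3+R4) = 12.15 × 1100/34100 = 0.392 V.

V_out ≈ 0.392 V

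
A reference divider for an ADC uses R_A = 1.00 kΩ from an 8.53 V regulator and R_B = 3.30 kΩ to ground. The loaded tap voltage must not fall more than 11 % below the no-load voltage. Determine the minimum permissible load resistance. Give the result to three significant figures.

Output resistance R_th = R_A‖R_B = (1000 × 3300)/4300 = 767.4 Ω.
The fractional drop is R_th/(R_th + R_L); requiring this ≤ 0.110 gives R_L ≥ R_th(1/0.110 − 1) = 767.4 × 8.091 = 6.21 kΩ.

R_L(min) ≈ 6.21 kΩ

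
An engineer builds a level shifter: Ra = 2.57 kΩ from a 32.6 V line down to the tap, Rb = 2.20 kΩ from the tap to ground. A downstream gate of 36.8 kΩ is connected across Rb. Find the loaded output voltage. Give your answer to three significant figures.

V_out ≈ 14.6 V

The load sits in parallel with Rb: Rb‖R_L = (2.20 × 36.8) / (2.20 + 36.8) = 2.076 kΩ.
V_out = 32.6 × 2.076 / (2.57 + 2.076) = 32.6 × 2.076/4.646 = 14.6 V.
(Unloaded it would have been 15.0 V.)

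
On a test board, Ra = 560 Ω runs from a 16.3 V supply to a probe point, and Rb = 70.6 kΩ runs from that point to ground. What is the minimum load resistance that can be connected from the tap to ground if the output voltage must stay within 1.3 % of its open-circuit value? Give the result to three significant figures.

R_L(min) ≈ 42.2 kΩ

Output resistance R_th = Ra‖Rb = (560 × 70600)/71160 = 555.6 Ω.
The fractional drop is R_th/(R_th + R_L); requiring this ≤ 0.0130 gives R_L ≥ R_th(1/0.0130 − 1) = 555.6 × 75.92 = 42.2 kΩ.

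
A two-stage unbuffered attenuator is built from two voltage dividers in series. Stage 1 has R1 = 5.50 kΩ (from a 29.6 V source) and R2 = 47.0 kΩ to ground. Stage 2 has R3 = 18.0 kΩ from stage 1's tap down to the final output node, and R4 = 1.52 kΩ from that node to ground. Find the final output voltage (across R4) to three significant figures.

Stage 2 presents R3+R4 = 19.52 kΩ as a load on stage 1's tap.
Stage 1's lower leg becomes R2‖(R3+R4) = 13.79 kΩ, so V_mid = 29.6 × 13.79/19.29 = 21.16 V.
Stage 2 is itself unloaded: V_out = V_mid × R4/(R3+R4) = 21.16 × 1.52/19.52 = 1.65 V.

V_out ≈ 1.65 V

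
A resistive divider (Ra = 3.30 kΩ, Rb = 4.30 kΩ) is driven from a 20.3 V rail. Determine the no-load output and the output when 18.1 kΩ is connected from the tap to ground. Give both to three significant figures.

Open-circuit: V = 20.3 × 4.30/(3.30 + 4.30) = 11.5 V.
With the load, Rb becomes Rb‖R_L = 3.475 kΩ, so V = 20.3 × 3.475/6.775 = 10.4 V.

Unloaded: 11.5 V; loaded: 10.4 V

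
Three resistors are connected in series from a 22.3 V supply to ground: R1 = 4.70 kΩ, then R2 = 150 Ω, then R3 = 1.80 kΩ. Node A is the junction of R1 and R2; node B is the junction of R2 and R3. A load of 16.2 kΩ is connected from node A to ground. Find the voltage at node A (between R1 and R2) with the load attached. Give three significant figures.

V ≈ 6.03 V

Below node A the series string R2+R3 = 1950 Ω sits in parallel with the 16200 Ω load: 1740 Ω.
V_A = 22.3 × 1740/(4700 + 1740) = 6.03 V.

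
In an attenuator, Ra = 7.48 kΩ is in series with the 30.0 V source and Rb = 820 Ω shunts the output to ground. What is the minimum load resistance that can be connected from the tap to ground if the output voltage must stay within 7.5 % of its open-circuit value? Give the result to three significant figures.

R_L(min) ≈ 9.11 kΩ

Output resistance R_th = Ra‖Rb = (7480 × 820)/8300 = 739.0 Ω.
The fractional drop is R_th/(R_th + R_L); requiring this ≤ 0.0750 gives R_L ≥ R_th(1/0.0750 − 1) = 739.0 × 12.33 = 9.11 kΩ.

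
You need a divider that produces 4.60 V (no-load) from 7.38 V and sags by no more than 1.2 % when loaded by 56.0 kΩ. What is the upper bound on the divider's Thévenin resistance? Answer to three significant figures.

R_th ≤ 680 Ω

Loading drop = R_th/(R_th + R_L) ≤ 0.0120, so R_th ≤ R_L · ε/(1−ε) = 56.0 kΩ × 0.0120/0.9880 = 680 Ω.
(Any R1, R2 with R2/(R1+R2) = 0.623 and R1‖R2 ≤ 680 Ω will meet the spec.)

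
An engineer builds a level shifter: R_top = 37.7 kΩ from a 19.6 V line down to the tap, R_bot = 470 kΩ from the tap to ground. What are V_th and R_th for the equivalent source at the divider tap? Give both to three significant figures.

V_th is the open-circuit tap voltage: 19.6 × 470/(37.7 + 470) = 18.1 V.
With the supply zeroed, R_top and R_bot appear in parallel from the tap: R_th = R_top‖R_bot = (37.7 × 470)/507.7 = 34.9 kΩ.

V_th = 18.1 V, R_th = 34.9 kΩ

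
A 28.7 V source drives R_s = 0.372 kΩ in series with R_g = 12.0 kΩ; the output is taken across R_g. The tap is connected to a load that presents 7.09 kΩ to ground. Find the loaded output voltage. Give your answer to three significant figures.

V_out ≈ 26.5 V

The load sits in parallel with R_g: R_g‖R_L = (12000 × 7090) / (12000 + 7090) = 4457 Ω.
V_out = 28.7 × 4457 / (372 + 4457) = 28.7 × 4457/4829 = 26.5 V.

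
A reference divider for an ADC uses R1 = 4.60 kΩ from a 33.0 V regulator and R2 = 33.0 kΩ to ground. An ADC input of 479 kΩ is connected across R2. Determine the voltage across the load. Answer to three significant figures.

The load sits in parallel with R2: R2‖R_L = (33.0 × 479) / (33.0 + 479) = 30.87 kΩ.
V_out = 33.0 × 30.87 / (4.60 + 30.87) = 33.0 × 30.87/35.47 = 28.7 V.

V_out ≈ 28.7 V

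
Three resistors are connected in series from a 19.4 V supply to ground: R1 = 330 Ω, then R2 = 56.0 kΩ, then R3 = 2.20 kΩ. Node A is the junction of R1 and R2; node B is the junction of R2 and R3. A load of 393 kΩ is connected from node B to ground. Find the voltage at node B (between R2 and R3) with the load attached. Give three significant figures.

At node B, R3 is in parallel with the load: R3‖R_L = 2188 Ω.
Below node A the resistance is R2 + (R3‖R_L) = 58190 Ω, so V_A = 19.4 × 58190/58520 = 19.29 V.
Then V_B = V_A × (R3‖R_L)/(R2 + R3‖R_L) = 19.29 × 2188/58190 = 0.725 V.

V ≈ 0.725 V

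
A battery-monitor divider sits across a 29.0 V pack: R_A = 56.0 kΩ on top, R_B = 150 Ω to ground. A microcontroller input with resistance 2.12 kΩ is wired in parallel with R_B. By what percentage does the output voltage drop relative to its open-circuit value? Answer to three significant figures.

6.59 %

The divider's output (Thévenin) resistance is R_A‖R_B = 149.6 Ω.
Fractional drop under load = R_th/(R_th + R_L) = 149.6 / (149.6 + 2120) = 0.06591.
So the output falls by 6.59 %.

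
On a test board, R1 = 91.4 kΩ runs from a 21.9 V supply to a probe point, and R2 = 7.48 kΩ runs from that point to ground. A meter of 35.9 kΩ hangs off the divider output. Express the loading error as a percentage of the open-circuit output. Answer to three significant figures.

The divider's output (Thévenin) resistance is R1‖R2 = 6.914 kΩ.
Fractional drop under load = R_th/(R_th + R_L) = 6.914 / (6.914 + 35.9) = 0.1615.
So the output falls by 16.1 %.

16.1 %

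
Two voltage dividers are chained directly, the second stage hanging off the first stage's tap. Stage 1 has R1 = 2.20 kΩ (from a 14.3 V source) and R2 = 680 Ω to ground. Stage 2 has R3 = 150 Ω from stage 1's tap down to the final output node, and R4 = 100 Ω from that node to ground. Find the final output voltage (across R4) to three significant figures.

Stage 2 presents R3+R4 = 250.0 Ω as a load on stage 1's tap.
Stage 1's lower leg becomes R2‖(R3+R4) = 182.8 Ω, so V_mid = 14.3 × 182.8/2383 = 1.097 V.
Stage 2 is itself unloaded: V_out = V_mid × R4/(R3+R4) = 1.097 × 100/250.0 = 0.439 V.

V_out ≈ 0.439 V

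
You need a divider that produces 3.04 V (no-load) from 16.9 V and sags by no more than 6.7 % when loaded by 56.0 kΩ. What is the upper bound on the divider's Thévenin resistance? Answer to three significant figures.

Loading drop = R_th/(R_th + R_L) ≤ 0.0670, so R_th ≤ R_L · ε/(1−ε) = 56.0 kΩ × 0.0670/0.9330 = 4.02 kΩ.
(Any R1, R2 with R2/(R1+R2) = 0.180 and R1‖R2 ≤ 4.02 kΩ will meet the spec.)

R_th ≤ 4.02 kΩ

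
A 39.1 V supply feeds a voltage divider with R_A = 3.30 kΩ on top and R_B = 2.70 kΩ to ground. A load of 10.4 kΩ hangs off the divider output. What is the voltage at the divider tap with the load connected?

The load sits in parallel with R_B: R_B‖R_L = (2.70 × 10.4) / (2.70 + 10.4) = 2.144 kΩ.
V_out = 39.1 × 2.144 / (3.30 + 2.144) = 39.1 × 2.144/5.444 = 15.4 V.

V_out ≈ 15.4 V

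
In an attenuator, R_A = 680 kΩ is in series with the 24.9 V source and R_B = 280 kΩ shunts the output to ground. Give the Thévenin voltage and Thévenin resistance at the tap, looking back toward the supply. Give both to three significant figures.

V_th is the open-circuit tap voltage: 24.9 × 280/(680 + 280) = 7.26 V.
With the supply zeroed, R_A and R_B appear in parallel from the tap: R_th = R_A‖R_B = (680 × 280)/960.0 = 198 kΩ.

V_th = 7.26 V, R_th = 198 kΩ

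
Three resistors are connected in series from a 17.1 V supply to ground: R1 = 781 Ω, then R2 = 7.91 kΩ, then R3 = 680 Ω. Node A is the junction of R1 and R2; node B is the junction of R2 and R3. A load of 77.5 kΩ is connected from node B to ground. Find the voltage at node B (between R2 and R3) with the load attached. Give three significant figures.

At node B, R3 is in parallel with the load: R3‖R_L = 674.1 Ω.
Below node A the resistance is R2 + (R3‖R_L) = 8584 Ω, so V_A = 17.1 × 8584/9365 = 15.67 V.
Then V_B = V_A × (R3‖R_L)/(R2 + R3‖R_L) = 15.67 × 674.1/8584 = 1.23 V.

V ≈ 1.23 V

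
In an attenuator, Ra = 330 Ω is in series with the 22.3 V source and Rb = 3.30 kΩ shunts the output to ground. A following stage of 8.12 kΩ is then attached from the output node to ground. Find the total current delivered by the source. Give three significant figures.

Rb‖R_L = 2346 Ω, so the source sees Ra + Rb‖R_L = 2676 Ω.
I = 22.3 V / 2676 Ω = 8.33 mA.

I ≈ 8.33 mA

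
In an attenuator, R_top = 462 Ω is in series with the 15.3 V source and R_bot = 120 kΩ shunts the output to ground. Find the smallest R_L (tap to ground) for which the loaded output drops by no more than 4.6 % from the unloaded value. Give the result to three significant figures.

R_L(min) ≈ 9.54 kΩ

Output resistance R_th = R_top‖R_bot = (462 × 120000)/120500 = 460.2 Ω.
The fractional drop is R_th/(R_th + R_L); requiring this ≤ 0.0460 gives R_L ≥ R_th(1/0.0460 − 1) = 460.2 × 20.74 = 9.54 kΩ.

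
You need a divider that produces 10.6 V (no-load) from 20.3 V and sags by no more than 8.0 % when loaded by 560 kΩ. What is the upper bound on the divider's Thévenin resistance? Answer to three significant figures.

R_th ≤ 48.7 kΩ

Loading drop = R_th/(R_th + R_L) ≤ 0.0800, so R_th ≤ R_L · ε/(1−ε) = 560 kΩ × 0.0800/0.9200 = 48.7 kΩ.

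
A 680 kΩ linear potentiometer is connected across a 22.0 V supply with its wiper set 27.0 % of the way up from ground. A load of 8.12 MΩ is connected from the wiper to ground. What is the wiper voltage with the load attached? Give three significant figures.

V ≈ 5.84 V

The wiper splits the pot into (1−α)R = 496.4 kΩ above and αR = 183.6 kΩ below.
Lower section ‖ load = 179.5 kΩ.
V_wiper = 22.0 × 179.5/(496.4 + 179.5) = 5.84 V.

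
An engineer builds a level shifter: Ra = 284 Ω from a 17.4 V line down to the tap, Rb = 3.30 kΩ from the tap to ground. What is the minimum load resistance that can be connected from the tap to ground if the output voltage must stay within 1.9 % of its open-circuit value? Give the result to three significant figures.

Output resistance R_th = Ra‖Rb = (284 × 3300)/3584 = 261.5 Ω.
The fractional drop is R_th/(R_th + R_L); requiring this ≤ 0.0190 gives R_L ≥ R_th(1/0.0190 − 1) = 261.5 × 51.63 = 13.5 kΩ.

R_L(min) ≈ 13.5 kΩ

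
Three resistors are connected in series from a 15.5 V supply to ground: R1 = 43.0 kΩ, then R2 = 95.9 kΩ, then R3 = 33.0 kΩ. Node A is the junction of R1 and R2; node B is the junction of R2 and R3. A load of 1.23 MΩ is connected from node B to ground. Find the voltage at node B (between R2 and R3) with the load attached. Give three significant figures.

V ≈ 2.91 V

At node B, R3 is in parallel with the load: R3‖R_L = 32.14 kΩ.
Below node A the resistance is R2 + (R3‖R_L) = 128.0 kΩ, so V_A = 15.5 × 128.0/171.0 = 11.60 V.
Then V_B = V_A × (R3‖R_L)/(R2 + R3‖R_L) = 11.60 × 32.14/128.0 = 2.91 V.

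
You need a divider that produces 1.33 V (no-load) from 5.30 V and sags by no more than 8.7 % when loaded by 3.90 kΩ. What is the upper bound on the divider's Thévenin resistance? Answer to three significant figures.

Loading drop = R_th/(R_th + R_L) ≤ 0.0870, so R_th ≤ R_L · ε/(1−ε) = 3.90 kΩ × 0.0870/0.9130 = 372 Ω.
(Any R1, R2 with R2/(R1+R2) = 0.251 and R1‖R2 ≤ 372 Ω will meet the spec.)

R_th ≤ 372 Ω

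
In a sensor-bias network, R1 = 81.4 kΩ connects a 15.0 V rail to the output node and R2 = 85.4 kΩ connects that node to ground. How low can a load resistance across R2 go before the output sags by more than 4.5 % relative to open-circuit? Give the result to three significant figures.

R_L(min) ≈ 884 kΩ

Output resistance R_th = R1‖R2 = (81.4 × 85.4)/166.8 = 41.68 kΩ.
The fractional drop is R_th/(R_th + R_L); requiring this ≤ 0.0450 gives R_L ≥ R_th(1/0.0450 − 1) = 41.68 × 21.22 = 884 kΩ.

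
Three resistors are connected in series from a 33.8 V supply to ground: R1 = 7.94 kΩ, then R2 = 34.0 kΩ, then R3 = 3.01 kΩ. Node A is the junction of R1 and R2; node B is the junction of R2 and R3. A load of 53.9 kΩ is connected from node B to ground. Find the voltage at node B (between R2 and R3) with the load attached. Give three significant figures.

At node B, R3 is in parallel with the load: R3‖R_L = 2.851 kΩ.
Below node A the resistance is R2 + (R3‖R_L) = 36.85 kΩ, so V_A = 33.8 × 36.85/44.79 = 27.81 V.
Then V_B = V_A × (R3‖R_L)/(R2 + R3‖R_L) = 27.81 × 2.851/36.85 = 2.15 V.

V ≈ 2.15 V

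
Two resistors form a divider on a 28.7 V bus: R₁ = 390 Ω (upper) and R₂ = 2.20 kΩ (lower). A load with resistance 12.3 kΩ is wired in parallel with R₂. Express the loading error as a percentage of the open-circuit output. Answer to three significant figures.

2.62 %

The divider's output (Thévenin) resistance is R₁‖R₂ = 331.3 Ω.
Fractional drop under load = R_th/(R_th + R_L) = 331.3 / (331.3 + 12300) = 0.02623.
So the output falls by 2.62 %.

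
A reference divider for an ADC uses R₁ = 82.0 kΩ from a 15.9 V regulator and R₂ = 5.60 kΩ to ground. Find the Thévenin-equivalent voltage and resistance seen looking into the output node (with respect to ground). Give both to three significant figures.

V_th is the open-circuit tap voltage: 15.9 × 5.60/(82.0 + 5.60) = 1.02 V.
With the supply zeroed, R₁ and R₂ appear in parallel from the tap: R_th = R₁‖R₂ = (82.0 × 5.60)/87.60 = 5.24 kΩ.

V_th = 1.02 V, R_th = 5.24 kΩ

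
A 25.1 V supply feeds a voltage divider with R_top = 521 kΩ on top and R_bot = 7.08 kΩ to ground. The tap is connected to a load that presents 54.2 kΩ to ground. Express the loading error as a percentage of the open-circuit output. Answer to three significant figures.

Unloaded V = 25.1 × 7.08/528.1 = 0.33652 V.
Loaded: R_bot‖R_L = 6.262 kΩ, giving V = 25.1 × 6.262/527.3 = 0.29810 V.
Drop = (0.33652 − 0.29810) / 0.33652 = 11.4 %.

11.4 %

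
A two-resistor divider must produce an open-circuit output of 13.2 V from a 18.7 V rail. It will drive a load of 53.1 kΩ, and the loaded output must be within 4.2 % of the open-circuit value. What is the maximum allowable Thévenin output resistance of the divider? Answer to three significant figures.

R_th ≤ 2.33 kΩ

Loading drop = R_th/(R_th + R_L) ≤ 0.0420, so R_th ≤ R_L · ε/(1−ε) = 53.1 kΩ × 0.0420/0.9580 = 2.33 kΩ.
(Any R1, R2 with R2/(R1+R2) = 0.706 and R1‖R2 ≤ 2.33 kΩ will meet the spec.)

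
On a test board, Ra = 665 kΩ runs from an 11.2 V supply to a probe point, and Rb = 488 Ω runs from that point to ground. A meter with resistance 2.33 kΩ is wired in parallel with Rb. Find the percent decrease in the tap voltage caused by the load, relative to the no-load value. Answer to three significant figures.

The divider's output (Thévenin) resistance is Ra‖Rb = 487.6 Ω.
Fractional drop under load = R_th/(R_th + R_L) = 487.6 / (487.6 + 2330) = 0.1731.
So the output falls by 17.3 %.

17.3 %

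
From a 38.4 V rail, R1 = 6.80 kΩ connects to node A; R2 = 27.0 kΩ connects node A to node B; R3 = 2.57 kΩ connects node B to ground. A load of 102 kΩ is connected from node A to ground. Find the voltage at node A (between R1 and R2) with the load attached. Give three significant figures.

Below node A the series string R2+R3 = 29.57 kΩ sits in parallel with the 102 kΩ load: 22.92 kΩ.
V_A = 38.4 × 22.92/(6.80 + 22.92) = 29.6 V.

V ≈ 29.6 V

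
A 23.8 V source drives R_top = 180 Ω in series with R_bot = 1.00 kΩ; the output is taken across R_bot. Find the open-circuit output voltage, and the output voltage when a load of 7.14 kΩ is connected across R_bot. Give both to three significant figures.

Open-circuit: V = 23.8 × 1000/(180 + 1000) = 20.2 V.
With the load, R_bot becomes R_bot‖R_L = 877.1 Ω, so V = 23.8 × 877.1/1057 = 19.7 V.

Unloaded: 20.2 V; loaded: 19.7 V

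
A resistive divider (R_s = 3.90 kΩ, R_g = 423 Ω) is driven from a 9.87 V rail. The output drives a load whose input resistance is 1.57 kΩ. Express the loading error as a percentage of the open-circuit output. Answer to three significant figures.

19.6 %

Unloaded V = 9.87 × 423/4323 = 0.9658 V.
Loaded: R_g‖R_L = 333.2 Ω, giving V = 9.87 × 333.2/4233 = 0.7769 V.
Drop = (0.9658 − 0.7769) / 0.9658 = 19.6 %.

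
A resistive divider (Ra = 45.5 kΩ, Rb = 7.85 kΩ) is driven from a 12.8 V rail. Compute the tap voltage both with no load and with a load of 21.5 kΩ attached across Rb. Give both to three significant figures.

Unloaded: 1.88 V; loaded: 1.44 V

Open-circuit: V = 12.8 × 7.85/(45.5 + 7.85) = 1.88 V.
With the load, Rb becomes Rb‖R_L = 5.750 kΩ, so V = 12.8 × 5.750/51.25 = 1.44 V.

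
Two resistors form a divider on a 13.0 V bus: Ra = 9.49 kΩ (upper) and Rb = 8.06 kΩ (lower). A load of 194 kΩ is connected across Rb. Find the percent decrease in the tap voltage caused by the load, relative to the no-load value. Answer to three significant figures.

2.20 %

The divider's output (Thévenin) resistance is Ra‖Rb = 4.358 kΩ.
Fractional drop under load = R_th/(R_th + R_L) = 4.358 / (4.358 + 194) = 0.02197.
So the output falls by 2.20 %.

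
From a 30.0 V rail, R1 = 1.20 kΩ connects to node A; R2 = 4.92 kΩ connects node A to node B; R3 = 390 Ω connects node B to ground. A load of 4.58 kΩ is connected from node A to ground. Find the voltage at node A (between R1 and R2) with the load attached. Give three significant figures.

Below node A the series string R2+R3 = 5310 Ω sits in parallel with the 4580 Ω load: 2459 Ω.
V_A = 30.0 × 2459/(1200 + 2459) = 20.2 V.

V ≈ 20.2 V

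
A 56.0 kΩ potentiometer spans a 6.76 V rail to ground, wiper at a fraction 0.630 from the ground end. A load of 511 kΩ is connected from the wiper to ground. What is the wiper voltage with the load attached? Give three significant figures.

V ≈ 4.15 V

The wiper splits the pot into (1−α)R = 20.72 kΩ above and αR = 35.28 kΩ below.
Lower section ‖ load = 33.00 kΩ.
V_wiper = 6.76 × 33.00/(20.72 + 33.00) = 4.15 V.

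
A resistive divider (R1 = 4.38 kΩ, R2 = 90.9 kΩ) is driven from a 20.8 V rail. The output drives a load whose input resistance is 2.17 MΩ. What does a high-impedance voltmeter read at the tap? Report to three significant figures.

V_out ≈ 19.8 V

The load sits in parallel with R2: R2‖R_L = (90.9 × 2170) / (90.9 + 2170) = 87.25 kΩ.
V_out = 20.8 × 87.25 / (4.38 + 87.25) = 20.8 × 87.25/91.63 = 19.8 V.
(Unloaded it would have been 19.8 V.)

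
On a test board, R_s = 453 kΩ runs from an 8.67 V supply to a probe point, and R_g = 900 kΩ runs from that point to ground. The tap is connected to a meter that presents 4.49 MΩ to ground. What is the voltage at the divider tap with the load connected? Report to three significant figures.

The load sits in parallel with R_g: R_g‖R_L = (900 × 4490) / (900 + 4490) = 749.7 kΩ.
V_out = 8.67 × 749.7 / (453 + 749.7) = 8.67 × 749.7/1203 = 5.40 V.

V_out ≈ 5.40 V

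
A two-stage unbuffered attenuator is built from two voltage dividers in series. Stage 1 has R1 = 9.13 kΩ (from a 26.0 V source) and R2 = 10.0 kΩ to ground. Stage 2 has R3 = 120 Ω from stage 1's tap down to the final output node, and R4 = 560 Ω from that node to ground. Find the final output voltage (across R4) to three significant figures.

Stage 2 presents R3+R4 = 680.0 Ω as a load on stage 1's tap.
Stage 1's lower leg becomes R2‖(R3+R4) = 636.7 Ω, so V_mid = 26.0 × 636.7/9767 = 1.695 V.
Stage 2 is itself unloaded: V_out = V_mid × R4/(R3+R4) = 1.695 × 560/680.0 = 1.40 V.

V_out ≈ 1.40 V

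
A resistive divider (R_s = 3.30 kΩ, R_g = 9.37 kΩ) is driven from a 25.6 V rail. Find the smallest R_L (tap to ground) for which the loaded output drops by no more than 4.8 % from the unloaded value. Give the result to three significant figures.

Output resistance R_th = R_s‖R_g = (3.30 × 9.37)/12.67 = 2.440 kΩ.
The fractional drop is R_th/(R_th + R_L); requiring this ≤ 0.0480 gives R_L ≥ R_th(1/0.0480 − 1) = 2.440 × 19.83 = 48.4 kΩ.

R_L(min) ≈ 48.4 kΩ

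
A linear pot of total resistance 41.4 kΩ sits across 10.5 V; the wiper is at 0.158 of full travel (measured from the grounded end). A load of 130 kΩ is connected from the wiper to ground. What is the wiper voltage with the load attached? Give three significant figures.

The wiper splits the pot into (1−α)R = 34.86 kΩ above and αR = 6.541 kΩ below.
Lower section ‖ load = 6.228 kΩ.
V_wiper = 10.5 × 6.228/(34.86 + 6.228) = 1.59 V.

V ≈ 1.59 V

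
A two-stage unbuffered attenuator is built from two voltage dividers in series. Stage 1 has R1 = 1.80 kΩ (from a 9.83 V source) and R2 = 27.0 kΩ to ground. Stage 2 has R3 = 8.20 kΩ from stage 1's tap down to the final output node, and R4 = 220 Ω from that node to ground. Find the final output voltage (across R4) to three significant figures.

V_out ≈ 0.201 V

Stage 2 presents R3+R4 = 8420 Ω as a load on stage 1's tap.
Stage 1's lower leg becomes R2‖(R3+R4) = 6418 Ω, so V_mid = 9.83 × 6418/8218 = 7.677 V.
Stage 2 is itself unloaded: V_out = V_mid × R4/(R3+R4) = 7.677 × 220/8420 = 0.201 V.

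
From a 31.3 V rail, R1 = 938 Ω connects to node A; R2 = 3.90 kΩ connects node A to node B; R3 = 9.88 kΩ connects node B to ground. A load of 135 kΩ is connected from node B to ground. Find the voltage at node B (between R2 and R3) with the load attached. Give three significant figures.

At node B, R3 is in parallel with the load: R3‖R_L = 9206 Ω.
Below node A the resistance is R2 + (R3‖R_L) = 13110 Ω, so V_A = 31.3 × 13110/14040 = 29.21 V.
Then V_B = V_A × (R3‖R_L)/(R2 + R3‖R_L) = 29.21 × 9206/13110 = 20.5 V.

V ≈ 20.5 V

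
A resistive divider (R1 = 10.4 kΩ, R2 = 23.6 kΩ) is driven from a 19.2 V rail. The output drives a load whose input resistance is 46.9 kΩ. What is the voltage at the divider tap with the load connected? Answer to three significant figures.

V_out ≈ 11.5 V

The load sits in parallel with R2: R2‖R_L = (23.6 × 46.9) / (23.6 + 46.9) = 15.70 kΩ.
V_out = 19.2 × 15.70 / (10.4 + 15.70) = 19.2 × 15.70/26.10 = 11.5 V.
(Unloaded it would have been 13.3 V.)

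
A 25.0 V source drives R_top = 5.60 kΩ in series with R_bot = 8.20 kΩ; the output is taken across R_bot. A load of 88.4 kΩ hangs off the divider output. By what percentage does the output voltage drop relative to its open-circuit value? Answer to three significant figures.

The divider's output (Thévenin) resistance is R_top‖R_bot = 3.328 kΩ.
Fractional drop under load = R_th/(R_th + R_L) = 3.328 / (3.328 + 88.4) = 0.03628.
So the output falls by 3.63 %.

3.63 %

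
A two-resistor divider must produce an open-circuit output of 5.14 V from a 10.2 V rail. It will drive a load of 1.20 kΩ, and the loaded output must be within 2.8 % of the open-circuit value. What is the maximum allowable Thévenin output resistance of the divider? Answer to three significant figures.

R_th ≤ 34.6 Ω

Loading drop = R_th/(R_th + R_L) ≤ 0.0280, so R_th ≤ R_L · ε/(1−ε) = 1.20 kΩ × 0.0280/0.9720 = 34.6 Ω.
(Any R1, R2 with R2/(R1+R2) = 0.504 and R1‖R2 ≤ 34.6 Ω will meet the spec.)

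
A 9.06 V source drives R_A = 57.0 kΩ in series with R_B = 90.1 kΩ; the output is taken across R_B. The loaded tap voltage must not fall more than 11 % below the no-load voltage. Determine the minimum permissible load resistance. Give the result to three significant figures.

R_L(min) ≈ 282 kΩ

Output resistance R_th = R_A‖R_B = (57.0 × 90.1)/147.1 = 34.91 kΩ.
The fractional drop is R_th/(R_th + R_L); requiring this ≤ 0.110 gives R_L ≥ R_th(1/0.110 − 1) = 34.91 × 8.091 = 282 kΩ.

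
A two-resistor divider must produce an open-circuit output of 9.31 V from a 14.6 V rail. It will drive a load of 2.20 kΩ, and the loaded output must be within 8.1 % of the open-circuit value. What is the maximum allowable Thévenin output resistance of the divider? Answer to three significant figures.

R_th ≤ 194 Ω

Loading drop = R_th/(R_th + R_L) ≤ 0.0810, so R_th ≤ R_L · ε/(1−ε) = 2.20 kΩ × 0.0810/0.9190 = 194 Ω.
(Any R1, R2 with R2/(R1+R2) = 0.638 and R1‖R2 ≤ 194 Ω will meet the spec.)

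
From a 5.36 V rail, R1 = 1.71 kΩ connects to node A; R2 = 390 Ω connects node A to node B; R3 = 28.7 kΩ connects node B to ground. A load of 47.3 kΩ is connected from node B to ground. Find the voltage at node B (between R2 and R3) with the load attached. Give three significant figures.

At node B, R3 is in parallel with the load: R3‖R_L = 17860 Ω.
Below node A the resistance is R2 + (R3‖R_L) = 18250 Ω, so V_A = 5.36 × 18250/19960 = 4.901 V.
Then V_B = V_A × (R3‖R_L)/(R2 + R3‖R_L) = 4.901 × 17860/18250 = 4.80 V.

V ≈ 4.80 V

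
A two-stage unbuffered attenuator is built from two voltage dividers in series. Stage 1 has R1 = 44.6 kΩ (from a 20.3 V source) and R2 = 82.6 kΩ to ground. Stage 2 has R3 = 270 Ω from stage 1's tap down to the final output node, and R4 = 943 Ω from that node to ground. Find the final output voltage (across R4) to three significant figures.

V_out ≈ 0.412 V

Stage 2 presents R3+R4 = 1213 Ω as a load on stage 1's tap.
Stage 1's lower leg becomes R2‖(R3+R4) = 1195 Ω, so V_mid = 20.3 × 1195/45800 = 0.5299 V.
Stage 2 is itself unloaded: V_out = V_mid × R4/(R3+R4) = 0.5299 × 943/1213 = 0.412 V.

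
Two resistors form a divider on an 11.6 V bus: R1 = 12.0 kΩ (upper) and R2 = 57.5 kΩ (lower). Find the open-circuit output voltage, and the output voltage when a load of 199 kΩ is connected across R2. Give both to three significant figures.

Unloaded: 9.60 V; loaded: 9.14 V

Open-circuit: V = 11.6 × 57.5/(12.0 + 57.5) = 9.60 V.
With the load, R2 becomes R2‖R_L = 44.61 kΩ, so V = 11.6 × 44.61/56.61 = 9.14 V.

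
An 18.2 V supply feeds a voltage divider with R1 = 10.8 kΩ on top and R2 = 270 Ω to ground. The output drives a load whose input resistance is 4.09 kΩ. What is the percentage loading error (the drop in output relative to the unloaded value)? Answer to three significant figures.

The divider's output (Thévenin) resistance is R1‖R2 = 263.4 Ω.
Fractional drop under load = R_th/(R_th + R_L) = 263.4 / (263.4 + 4090) = 0.06051.
So the output falls by 6.05 %.

6.05 %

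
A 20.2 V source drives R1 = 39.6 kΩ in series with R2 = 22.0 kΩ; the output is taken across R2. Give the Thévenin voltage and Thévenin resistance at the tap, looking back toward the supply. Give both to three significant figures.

V_th = 7.21 V, R_th = 14.1 kΩ

V_th is the open-circuit tap voltage: 20.2 × 22.0/(39.6 + 22.0) = 7.21 V.
With the supply zeroed, R1 and R2 appear in parallel from the tap: R_th = R1‖R2 = (39.6 × 22.0)/61.60 = 14.1 kΩ.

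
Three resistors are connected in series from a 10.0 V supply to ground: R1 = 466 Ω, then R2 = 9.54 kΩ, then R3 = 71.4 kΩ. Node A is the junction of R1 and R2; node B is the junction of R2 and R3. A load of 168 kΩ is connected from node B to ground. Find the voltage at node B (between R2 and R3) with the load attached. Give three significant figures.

At node B, R3 is in parallel with the load: R3‖R_L = 50110 Ω.
Below node A the resistance is R2 + (R3‖R_L) = 59650 Ω, so V_A = 10.0 × 59650/60110 = 9.922 V.
Then V_B = V_A × (R3‖R_L)/(R2 + R3‖R_L) = 9.922 × 50110/59650 = 8.34 V.

V ≈ 8.34 V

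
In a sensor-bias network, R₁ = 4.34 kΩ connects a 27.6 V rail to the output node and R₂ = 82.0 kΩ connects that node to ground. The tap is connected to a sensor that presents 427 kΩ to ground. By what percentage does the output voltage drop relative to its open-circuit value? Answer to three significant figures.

The divider's output (Thévenin) resistance is R₁‖R₂ = 4.122 kΩ.
Fractional drop under load = R_th/(R_th + R_L) = 4.122 / (4.122 + 427) = 0.009561.
So the output falls by 0.956 %.

0.956 %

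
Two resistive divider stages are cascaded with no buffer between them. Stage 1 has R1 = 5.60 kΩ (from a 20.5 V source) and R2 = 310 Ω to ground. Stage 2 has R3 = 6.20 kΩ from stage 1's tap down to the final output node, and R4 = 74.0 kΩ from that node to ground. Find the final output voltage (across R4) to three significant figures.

Stage 2 presents R3+R4 = 80200 Ω as a load on stage 1's tap.
Stage 1's lower leg becomes R2‖(R3+R4) = 308.8 Ω, so V_mid = 20.5 × 308.8/5909 = 1.071 V.
Stage 2 is itself unloaded: V_out = V_mid × R4/(R3+R4) = 1.071 × 74000/80200 = 0.989 V.

V_out ≈ 0.989 V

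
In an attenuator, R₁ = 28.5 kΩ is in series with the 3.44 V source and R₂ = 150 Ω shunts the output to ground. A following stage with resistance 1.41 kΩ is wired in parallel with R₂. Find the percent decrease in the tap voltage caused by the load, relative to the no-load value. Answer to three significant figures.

9.57 %

The divider's output (Thévenin) resistance is R₁‖R₂ = 149.2 Ω.
Fractional drop under load = R_th/(R_th + R_L) = 149.2 / (149.2 + 1410) = 0.09570.
So the output falls by 9.57 %.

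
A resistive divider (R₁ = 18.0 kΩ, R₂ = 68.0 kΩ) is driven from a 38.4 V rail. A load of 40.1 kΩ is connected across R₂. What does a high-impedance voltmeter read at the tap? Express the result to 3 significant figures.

The load sits in parallel with R₂: R₂‖R_L = (68.0 × 40.1) / (68.0 + 40.1) = 25.22 kΩ.
V_out = 38.4 × 25.22 / (18.0 + 25.22) = 38.4 × 25.22/43.22 = 22.4 V.

V_out ≈ 22.4 V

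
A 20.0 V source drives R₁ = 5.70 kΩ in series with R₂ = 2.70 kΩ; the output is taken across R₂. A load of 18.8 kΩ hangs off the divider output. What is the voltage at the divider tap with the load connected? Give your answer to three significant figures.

V_out ≈ 5.86 V

The load sits in parallel with R₂: R₂‖R_L = (2.70 × 18.8) / (2.70 + 18.8) = 2.361 kΩ.
V_out = 20.0 × 2.361 / (5.70 + 2.361) = 20.0 × 2.361/8.061 = 5.86 V.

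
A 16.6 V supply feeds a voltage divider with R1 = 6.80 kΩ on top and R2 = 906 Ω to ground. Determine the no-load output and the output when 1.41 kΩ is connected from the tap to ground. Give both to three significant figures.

Unloaded: 1.95 V; loaded: 1.25 V

Open-circuit: V = 16.6 × 906/(6800 + 906) = 1.95 V.
With the load, R2 becomes R2‖R_L = 551.6 Ω, so V = 16.6 × 551.6/7352 = 1.25 V.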